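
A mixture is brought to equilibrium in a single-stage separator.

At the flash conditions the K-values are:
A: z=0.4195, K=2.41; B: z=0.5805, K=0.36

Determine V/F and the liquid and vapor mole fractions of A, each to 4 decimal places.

V/F = 0.2438, x_A = 0.3122, y_A = 0.7524

Material balance + equilibrium reduce to Σ zᵢ(Kᵢ−1)/(1+V/F(Kᵢ−1)) = 0.
g(0) = ΣzᵢKᵢ − 1 = 0.2200 and g(1) = 1 − Σzᵢ/Kᵢ = -0.7866, so a root lies in (0, 1).
Binary case is linear: z₁(K₁−1)(1+V/F(K₂−1)) + z₂(K₂−1)(1+V/F(K₁−1)) = 0
⇒ V/F = [z₁(K₁−1)+z₂(K₂−1)] / [−(K₁−1)(K₂−1)] = 0.21997/0.90240 = 0.2438
Compositions from xᵢ = zᵢ/(1+V/F(Kᵢ−1)), yᵢ = Kᵢxᵢ:
  A: x = 0.3122, y = 0.7524
  B: x = 0.6878, y = 0.2476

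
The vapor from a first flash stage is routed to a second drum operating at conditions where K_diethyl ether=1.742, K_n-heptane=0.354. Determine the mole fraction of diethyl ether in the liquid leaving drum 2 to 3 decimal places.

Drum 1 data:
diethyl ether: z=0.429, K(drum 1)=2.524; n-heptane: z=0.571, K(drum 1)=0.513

x_diethyl ether (drum 2) = 0.465

Drum 1:
Rachford–Rice: g(ψ₁) = Σ zᵢ(Kᵢ−1)/(1+ψ₁(Kᵢ−1)) = 0.
Feasibility: ΣzᵢKᵢ = 1.376, Σzᵢ/Kᵢ = 1.283 — both > 1, two phases present.
Binary case is linear: z₁(K₁−1)(1+ψ₁(K₂−1)) + z₂(K₂−1)(1+ψ₁(K₁−1)) = 0
⇒ ψ₁ = [z₁(K₁−1)+z₂(K₂−1)] / [−(K₁−1)(K₂−1)] = 0.3757/0.7422 = 0.506
Drum-1 compositions:
  diethyl ether: x = 0.242, y = 0.611
  n-heptane: x = 0.758, y = 0.389
Drum-2 feed = drum-1 vapor: z₂ = (0.6112, 0.3888).
Drum 2:
Binary case is linear: z₁(K₁−1)(1+ψ₂(K₂−1)) + z₂(K₂−1)(1+ψ₂(K₁−1)) = 0
⇒ ψ₂ = [z₁(K₁−1)+z₂(K₂−1)] / [−(K₁−1)(K₂−1)] = 0.2024/0.4793 = 0.422
  diethyl ether: x = 0.465, y = 0.811
  n-heptane: x = 0.535, y = 0.189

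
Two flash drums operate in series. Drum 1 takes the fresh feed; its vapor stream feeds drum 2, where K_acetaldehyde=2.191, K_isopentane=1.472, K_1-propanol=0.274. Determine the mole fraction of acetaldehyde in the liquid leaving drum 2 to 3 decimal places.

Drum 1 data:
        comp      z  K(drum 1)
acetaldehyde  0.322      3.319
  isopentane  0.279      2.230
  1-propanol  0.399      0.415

x_acetaldehyde (drum 2) = 0.224

Drum 1:
Material balance + equilibrium reduce to Σ zᵢ(Kᵢ−1)/(1+ψ₁(Kᵢ−1)) = 0.
Feasibility: ΣzᵢKᵢ = 1.856, Σzᵢ/Kᵢ = 1.184 — both > 1, two phases present.
Newton–Raphson from ψ₁ = 0.33:
  ψ₁ = 0.330: g = 0.3778, g' = -0.979 → ψ₁ = 0.716
  ψ₁ = 0.716: g = 0.0615, g' = -0.768 → ψ₁ = 0.796
  ψ₁ = 0.796: g = -0.0011, g' = -0.800 → ψ₁ = 0.795
Converged at ψ₁ = 0.795.
Drum-1 compositions:
  acetaldehyde: x = 0.113, y = 0.376
  isopentane: x = 0.141, y = 0.315
  1-propanol: x = 0.746, y = 0.309
Drum-2 feed = drum-1 vapor: z₂ = (0.3759, 0.3146, 0.3094).
Drum 2:
Rachford–Rice: g(ψ₂) = Σ zᵢ(Kᵢ−1)/(1+ψ₂(Kᵢ−1)) = 0.
Feasibility: ΣzᵢKᵢ = 1.372, Σzᵢ/Kᵢ = 1.515 — both > 1, two phases present.
Newton–Raphson from ψ₂ = 0.64:
  ψ₂ = 0.640: g = -0.0515, g' = -0.782 → ψ₂ = 0.574
  ψ₂ = 0.574: g = -0.0025, g' = -0.711 → ψ₂ = 0.571
Converged at ψ₂ = 0.571.
  acetaldehyde: x = 0.224, y = 0.490
  isopentane: x = 0.248, y = 0.365
  1-propanol: x = 0.528, y = 0.145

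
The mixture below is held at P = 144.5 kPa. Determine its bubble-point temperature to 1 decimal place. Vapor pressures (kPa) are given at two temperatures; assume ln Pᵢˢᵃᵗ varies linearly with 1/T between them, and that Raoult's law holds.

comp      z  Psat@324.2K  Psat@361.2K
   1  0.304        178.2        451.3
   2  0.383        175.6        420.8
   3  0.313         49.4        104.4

T = 326.3 K

Bubble-point temperature: ΣzᵢPᵢˢᵃᵗ(T) = P. Interpolate ln Pᵢˢᵃᵗ = aᵢ + bᵢ/T.
  T = 324.2 K: ΣzᵢPᵢˢᵃᵗ = 136.89 kPa
  T = 361.2 K: ΣzᵢPᵢˢᵃᵗ = 331.04 kPa
  T = 342.7 K: ΣzᵢPᵢˢᵃᵗ = 217.93 kPa
  T = 333.4 K: ΣzᵢPᵢˢᵃᵗ = 173.60 kPa
  T = 328.8 K: ΣzᵢPᵢˢᵃᵗ = 154.41 kPa
  T = 326.5 K: ΣzᵢPᵢˢᵃᵗ = 145.45 kPa
  T = 325.4 K: ΣzᵢPᵢˢᵃᵗ = 141.30 kPa
  T = 325.9 K: ΣzᵢPᵢˢᵃᵗ = 143.18 kPa
  T = 326.2 K: ΣzᵢPᵢˢᵃᵗ = 144.31 kPa
  T = 326.4 K: ΣzᵢPᵢˢᵃᵗ = 145.07 kPa
  T = 326.3 K: ΣzᵢPᵢˢᵃᵗ = 144.69 kPa
Continuing to bisect between 326.2 K and 326.3 K converges to T = 326.3 K.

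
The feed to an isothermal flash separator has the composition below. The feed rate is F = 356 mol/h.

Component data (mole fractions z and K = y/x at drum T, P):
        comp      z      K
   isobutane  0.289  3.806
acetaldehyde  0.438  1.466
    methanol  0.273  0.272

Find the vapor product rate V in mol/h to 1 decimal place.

V = 257.7 mol/h

Newton iteration, ψ⁰ = 0.5:
  ψ = 0.500: g = 0.1905, g' = -0.814 → ψ = 0.734
  ψ = 0.734: g = -0.0096, g' = -0.963 → ψ = 0.724
Converged at ψ = 0.724.
Then V = ψ·F = 0.7239·356 = 257.7 mol/h and L = F − V = 98.3 mol/h.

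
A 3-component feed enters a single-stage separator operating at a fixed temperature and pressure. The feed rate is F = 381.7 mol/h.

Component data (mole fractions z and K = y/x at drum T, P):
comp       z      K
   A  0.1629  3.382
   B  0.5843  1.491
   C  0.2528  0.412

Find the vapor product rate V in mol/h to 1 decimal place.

Newton–Raphson from V/F = 0.5:
  V/F = 0.5000: g = 0.19690, g' = -0.4587 → V/F = 0.9292
  V/F = 0.9292: g = -0.00995, g' = -0.5807 → V/F = 0.9121
  V/F = 0.9121: g = -0.00013, g' = -0.5656 → V/F = 0.9119
Converged at V/F = 0.9119.
Then V = V/F·F = 0.9119·381.7 = 348.1 mol/h and L = F − V = 33.6 mol/h.

V = 348.1 mol/h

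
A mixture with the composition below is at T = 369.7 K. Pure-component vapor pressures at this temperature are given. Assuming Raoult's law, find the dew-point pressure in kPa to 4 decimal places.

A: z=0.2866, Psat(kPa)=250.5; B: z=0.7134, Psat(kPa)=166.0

At the dew point ψ → 1, so Σzᵢ/Kᵢ = 1 with Kᵢ = Pᵢˢᵃᵗ/P ⇒ 1/P = Σzᵢ/Pᵢˢᵃᵗ.
1/P = 0.2866/250.5 + 0.7134/166.0 = 0.0054417 ⇒ P = 183.7660 kPa

Pdew = 183.7660 kPa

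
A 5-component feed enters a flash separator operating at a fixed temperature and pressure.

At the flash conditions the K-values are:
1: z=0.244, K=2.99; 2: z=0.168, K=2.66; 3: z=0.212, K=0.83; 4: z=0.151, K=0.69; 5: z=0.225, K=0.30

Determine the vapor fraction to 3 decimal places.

Material balance + equilibrium reduce to Σ zᵢ(Kᵢ−1)/(1+ψ(Kᵢ−1)) = 0.
Feasibility: ΣzᵢKᵢ = 1.524, Σzᵢ/Kᵢ = 1.369 — both > 1, two phases present.
Iterate (Newton) starting at ψ = 0.5:
  ψ = 0.500: g = 0.0587, g' = -0.670 → ψ = 0.588
Converged at ψ = 0.588.

ψ = 0.588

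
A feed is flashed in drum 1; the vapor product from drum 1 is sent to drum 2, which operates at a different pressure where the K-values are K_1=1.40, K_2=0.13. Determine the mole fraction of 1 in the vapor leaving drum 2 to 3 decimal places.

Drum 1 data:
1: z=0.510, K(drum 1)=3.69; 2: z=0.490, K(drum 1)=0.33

Drum 1:
Binary case is linear: z₁(K₁−1)(1+ψ₁(K₂−1)) + z₂(K₂−1)(1+ψ₁(K₁−1)) = 0
⇒ ψ₁ = [z₁(K₁−1)+z₂(K₂−1)] / [−(K₁−1)(K₂−1)] = 1.0436/1.8023 = 0.579
Drum-1 compositions:
  1: x = 0.199, y = 0.736
  2: x = 0.801, y = 0.264
Drum-2 feed = drum-1 vapor: z₂ = (0.7358, 0.2642).
Drum 2:
Rachford–Rice: g(ψ₂) = Σ zᵢ(Kᵢ−1)/(1+ψ₂(Kᵢ−1)) = 0.
Check two-phase: ΣzᵢKᵢ = 1.064 > 1 and Σzᵢ/Kᵢ = 2.558 > 1, so g(0) = 0.064 > 0 and g(1) = -1.558 < 0.
Newton–Raphson from ψ₂ = 0.53:
  ψ₂ = 0.530: g = -0.1837, g' = -0.769 → ψ₂ = 0.291
  ψ₂ = 0.291: g = -0.0442, g' = -0.453 → ψ₂ = 0.194
  ψ₂ = 0.194: g = -0.0032, g' = -0.391 → ψ₂ = 0.185
Converged at ψ₂ = 0.185.
  1: x = 0.685, y = 0.959
  2: x = 0.315, y = 0.041

y_1 (drum 2) = 0.959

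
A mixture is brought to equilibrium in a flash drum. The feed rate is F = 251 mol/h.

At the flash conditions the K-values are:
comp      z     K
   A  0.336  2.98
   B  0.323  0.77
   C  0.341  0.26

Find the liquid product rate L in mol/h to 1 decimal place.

L = 171.8 mol/h

Material balance + equilibrium reduce to Σ zᵢ(Kᵢ−1)/(1+V/F(Kᵢ−1)) = 0.
g(0) = ΣzᵢKᵢ − 1 = 0.339 and g(1) = 1 − Σzᵢ/Kᵢ = -0.844, so a root lies in (0, 1).
Newton iteration, V/F⁰ = 0.5:
  V/F = 0.500: g = -0.1502, g' = -0.825 → V/F = 0.318
  V/F = 0.318: g = -0.0019, g' = -0.835 → V/F = 0.316
Converged at V/F = 0.316.
Then V = V/F·F = 0.3157·251 = 79.2 mol/h and L = F − V = 171.8 mol/h.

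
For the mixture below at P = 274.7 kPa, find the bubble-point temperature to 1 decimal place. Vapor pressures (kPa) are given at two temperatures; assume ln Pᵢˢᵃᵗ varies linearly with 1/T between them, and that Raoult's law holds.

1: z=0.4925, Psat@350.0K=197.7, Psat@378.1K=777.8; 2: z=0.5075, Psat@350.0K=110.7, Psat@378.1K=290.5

Bubble-point temperature: ΣzᵢPᵢˢᵃᵗ(T) = P. Interpolate ln Pᵢˢᵃᵗ = aᵢ + bᵢ/T.
  T = 350.0 K: ΣzᵢPᵢˢᵃᵗ = 153.55 kPa
  T = 378.1 K: ΣzᵢPᵢˢᵃᵗ = 530.50 kPa
  T = 364.1 K: ΣzᵢPᵢˢᵃᵗ = 291.66 kPa
  T = 357.1 K: ΣzᵢPᵢˢᵃᵗ = 213.18 kPa
  T = 360.6 K: ΣzᵢPᵢˢᵃᵗ = 249.66 kPa
  T = 362.4 K: ΣzᵢPᵢˢᵃᵗ = 270.53 kPa
Interpolating between 362.4 K and 364.1 K gives T ≈ 362.7 K.

T = 362.7 K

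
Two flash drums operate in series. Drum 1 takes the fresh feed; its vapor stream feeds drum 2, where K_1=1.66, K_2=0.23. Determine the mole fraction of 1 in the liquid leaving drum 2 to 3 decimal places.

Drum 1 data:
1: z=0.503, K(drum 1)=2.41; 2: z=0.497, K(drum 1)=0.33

Drum 1:
Material balance + equilibrium reduce to Σ zᵢ(Kᵢ−1)/(1+ψ₁(Kᵢ−1)) = 0.
g(0) = ΣzᵢKᵢ − 1 = 0.376 and g(1) = 1 − Σzᵢ/Kᵢ = -0.715, so a root lies in (0, 1).
Binary case is linear: z₁(K₁−1)(1+ψ₁(K₂−1)) + z₂(K₂−1)(1+ψ₁(K₁−1)) = 0
⇒ ψ₁ = [z₁(K₁−1)+z₂(K₂−1)] / [−(K₁−1)(K₂−1)] = 0.3762/0.9447 = 0.398
Drum-1 compositions:
  1: x = 0.322, y = 0.776
  2: x = 0.678, y = 0.224
Drum-2 feed = drum-1 vapor: z₂ = (0.7763, 0.2237).
Drum 2:
Let ψ₂ = V/F and solve Σ zᵢ(Kᵢ−1)/(1+ψ₂(Kᵢ−1)) = 0.
Feasibility: ΣzᵢKᵢ = 1.340, Σzᵢ/Kᵢ = 1.440 — both > 1, two phases present.
Binary case is linear: z₁(K₁−1)(1+ψ₂(K₂−1)) + z₂(K₂−1)(1+ψ₂(K₁−1)) = 0
⇒ ψ₂ = [z₁(K₁−1)+z₂(K₂−1)] / [−(K₁−1)(K₂−1)] = 0.3401/0.5082 = 0.669
  1: x = 0.538, y = 0.894
  2: x = 0.462, y = 0.106

x_1 (drum 2) = 0.538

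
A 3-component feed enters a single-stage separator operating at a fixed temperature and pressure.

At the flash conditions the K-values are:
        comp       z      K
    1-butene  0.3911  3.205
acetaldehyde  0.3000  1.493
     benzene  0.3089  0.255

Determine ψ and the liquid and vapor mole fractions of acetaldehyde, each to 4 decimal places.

ψ = 0.6698, x_acetaldehyde = 0.2255, y_acetaldehyde = 0.3367

Material balance + equilibrium reduce to Σ zᵢ(Kᵢ−1)/(1+ψ(Kᵢ−1)) = 0.
Feasibility: ΣzᵢKᵢ = 1.7801, Σzᵢ/Kᵢ = 1.5343 — both > 1, two phases present.
Newton–Raphson from ψ = 0.66:
  ψ = 0.6600: g = 0.01008, g' = -1.0205 → ψ = 0.6699
  ψ = 0.6699: g = -0.00007, g' = -1.0343 → ψ = 0.6698
Converged at ψ = 0.6698.
Compositions from xᵢ = zᵢ/(1+ψ(Kᵢ−1)), yᵢ = Kᵢxᵢ:
  1-butene: x = 0.1579, y = 0.5061
  acetaldehyde: x = 0.2255, y = 0.3367
  benzene: x = 0.6166, y = 0.1572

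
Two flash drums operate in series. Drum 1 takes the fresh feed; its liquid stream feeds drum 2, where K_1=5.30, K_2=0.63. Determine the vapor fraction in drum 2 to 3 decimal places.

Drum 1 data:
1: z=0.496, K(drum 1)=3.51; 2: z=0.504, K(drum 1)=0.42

Drum 1:
Rachford–Rice: g(ψ₁) = Σ zᵢ(Kᵢ−1)/(1+ψ₁(Kᵢ−1)) = 0.
Feasibility: ΣzᵢKᵢ = 1.953, Σzᵢ/Kᵢ = 1.341 — both > 1, two phases present.
Binary case is linear: z₁(K₁−1)(1+ψ₁(K₂−1)) + z₂(K₂−1)(1+ψ₁(K₁−1)) = 0
⇒ ψ₁ = [z₁(K₁−1)+z₂(K₂−1)] / [−(K₁−1)(K₂−1)] = 0.9526/1.4558 = 0.654
Drum-1 compositions:
  1: x = 0.188, y = 0.659
  2: x = 0.812, y = 0.341
Drum-2 feed = drum-1 liquid: z₂ = (0.1877, 0.8123).
Drum 2:
Let ψ₂ = V/F and solve Σ zᵢ(Kᵢ−1)/(1+ψ₂(Kᵢ−1)) = 0.
Check two-phase: ΣzᵢKᵢ = 1.507 > 1 and Σzᵢ/Kᵢ = 1.325 > 1, so g(0) = 0.507 > 0 and g(1) = -0.325 < 0.
Binary case is linear: z₁(K₁−1)(1+ψ₂(K₂−1)) + z₂(K₂−1)(1+ψ₂(K₁−1)) = 0
⇒ ψ₂ = [z₁(K₁−1)+z₂(K₂−1)] / [−(K₁−1)(K₂−1)] = 0.5066/1.5910 = 0.318
  1: x = 0.079, y = 0.420
  2: x = 0.921, y = 0.580

V/F (drum 2) = 0.318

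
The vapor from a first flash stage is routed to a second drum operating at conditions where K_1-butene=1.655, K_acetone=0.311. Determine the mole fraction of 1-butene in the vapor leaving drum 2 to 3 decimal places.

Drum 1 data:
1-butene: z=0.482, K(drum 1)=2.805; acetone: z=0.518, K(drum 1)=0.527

y_1-butene (drum 2) = 0.848

Drum 1:
Rachford–Rice: g(ψ₁) = Σ zᵢ(Kᵢ−1)/(1+ψ₁(Kᵢ−1)) = 0.
Check two-phase: ΣzᵢKᵢ = 1.625 > 1 and Σzᵢ/Kᵢ = 1.155 > 1, so g(0) = 0.625 > 0 and g(1) = -0.155 < 0.
Newton iteration, ψ₁⁰ = 0.5:
  ψ₁ = 0.500: g = 0.1364, g' = -0.633 → ψ₁ = 0.716
  ψ₁ = 0.716: g = 0.0093, g' = -0.564 → ψ₁ = 0.732
Converged at ψ₁ = 0.732.
Drum-1 compositions:
  1-butene: x = 0.208, y = 0.582
  acetone: x = 0.792, y = 0.418
Drum-2 feed = drum-1 vapor: z₂ = (0.5824, 0.4176).
Drum 2:
Rachford–Rice: g(ψ₂) = Σ zᵢ(Kᵢ−1)/(1+ψ₂(Kᵢ−1)) = 0.
Feasibility: ΣzᵢKᵢ = 1.094, Σzᵢ/Kᵢ = 1.695 — both > 1, two phases present.
Binary case is linear: z₁(K₁−1)(1+ψ₂(K₂−1)) + z₂(K₂−1)(1+ψ₂(K₁−1)) = 0
⇒ ψ₂ = [z₁(K₁−1)+z₂(K₂−1)] / [−(K₁−1)(K₂−1)] = 0.0938/0.4513 = 0.208
  1-butene: x = 0.513, y = 0.848
  acetone: x = 0.487, y = 0.152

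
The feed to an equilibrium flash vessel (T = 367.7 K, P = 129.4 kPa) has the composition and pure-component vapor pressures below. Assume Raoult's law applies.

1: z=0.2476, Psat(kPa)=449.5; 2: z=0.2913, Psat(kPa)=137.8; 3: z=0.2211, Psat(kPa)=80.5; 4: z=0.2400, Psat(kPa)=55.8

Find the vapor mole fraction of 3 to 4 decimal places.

y_3 = 0.1693

Raoult's law: Kᵢ = Pᵢˢᵃᵗ/P = Pᵢˢᵃᵗ/129.4.
  K_1 = 449.5/129.4 = 3.473725, K_2 = 137.8/129.4 = 1.064915, K_3 = 80.5/129.4 = 0.622102, K_4 = 55.8/129.4 = 0.431221
Newton iteration, ψ⁰ = 0.5:
  ψ = 0.5000: g = -0.00164, g' = -0.5036 → ψ = 0.4967
Converged at ψ = 0.4967.
Compositions from xᵢ = zᵢ/(1+ψ(Kᵢ−1)), yᵢ = Kᵢxᵢ:
  1: x = 0.1111, y = 0.3859
  2: x = 0.2822, y = 0.3005
  3: x = 0.2722, y = 0.1693
  4: x = 0.3345, y = 0.1442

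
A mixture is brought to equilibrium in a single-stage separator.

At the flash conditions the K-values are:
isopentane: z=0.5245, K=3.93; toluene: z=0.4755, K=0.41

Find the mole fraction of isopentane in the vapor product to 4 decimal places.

Newton iteration, ψ⁰ = 0.32:
  ψ = 0.3200: g = 0.44730, g' = -1.4509 → ψ = 0.6283
  ψ = 0.6283: g = 0.09515, g' = -0.9759 → ψ = 0.7258
  ψ = 0.7258: g = 0.00087, g' = -0.9669 → ψ = 0.7267
Converged at ψ = 0.7267.
Compositions from xᵢ = zᵢ/(1+ψ(Kᵢ−1)), yᵢ = Kᵢxᵢ:
  isopentane: x = 0.1676, y = 0.6587
  toluene: x = 0.8324, y = 0.3413

y_isopentane = 0.6587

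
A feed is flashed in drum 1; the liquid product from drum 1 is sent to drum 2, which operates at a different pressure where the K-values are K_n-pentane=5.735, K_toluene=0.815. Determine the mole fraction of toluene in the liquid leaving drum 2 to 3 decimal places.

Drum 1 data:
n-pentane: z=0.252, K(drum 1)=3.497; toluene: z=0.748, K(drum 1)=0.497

x_toluene (drum 2) = 0.962

Drum 1:
Material balance + equilibrium reduce to Σ zᵢ(Kᵢ−1)/(1+ψ₁(Kᵢ−1)) = 0.
Feasibility: ΣzᵢKᵢ = 1.253, Σzᵢ/Kᵢ = 1.577 — both > 1, two phases present.
Binary case is linear: z₁(K₁−1)(1+ψ₁(K₂−1)) + z₂(K₂−1)(1+ψ₁(K₁−1)) = 0
⇒ ψ₁ = [z₁(K₁−1)+z₂(K₂−1)] / [−(K₁−1)(K₂−1)] = 0.2530/1.2560 = 0.201
Drum-1 compositions:
  n-pentane: x = 0.168, y = 0.586
  toluene: x = 0.832, y = 0.414
Drum-2 feed = drum-1 liquid: z₂ = (0.1677, 0.8323).
Drum 2:
Binary case is linear: z₁(K₁−1)(1+ψ₂(K₂−1)) + z₂(K₂−1)(1+ψ₂(K₁−1)) = 0
⇒ ψ₂ = [z₁(K₁−1)+z₂(K₂−1)] / [−(K₁−1)(K₂−1)] = 0.6399/0.8760 = 0.731
  n-pentane: x = 0.038, y = 0.216
  toluene: x = 0.962, y = 0.784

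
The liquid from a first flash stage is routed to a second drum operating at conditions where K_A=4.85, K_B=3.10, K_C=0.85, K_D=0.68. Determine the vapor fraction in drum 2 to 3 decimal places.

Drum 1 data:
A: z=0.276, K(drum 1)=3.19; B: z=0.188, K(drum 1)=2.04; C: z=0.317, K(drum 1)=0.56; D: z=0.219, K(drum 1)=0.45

Drum 1:
Rachford–Rice: g(ψ₁) = Σ zᵢ(Kᵢ−1)/(1+ψ₁(Kᵢ−1)) = 0.
g(0) = ΣzᵢKᵢ − 1 = 0.540 and g(1) = 1 − Σzᵢ/Kᵢ = -0.231, so a root lies in (0, 1).
Newton–Raphson from ψ₁ = 0.5:
  ψ₁ = 0.500: g = 0.0722, g' = -0.617 → ψ₁ = 0.617
  ψ₁ = 0.617: g = 0.0023, g' = -0.582 → ψ₁ = 0.621
Converged at ψ₁ = 0.621.
Drum-1 compositions:
  A: x = 0.117, y = 0.373
  B: x = 0.114, y = 0.233
  C: x = 0.436, y = 0.244
  D: x = 0.333, y = 0.150
Drum-2 feed = drum-1 liquid: z₂ = (0.1169, 0.1142, 0.4362, 0.3326).
Drum 2:
Rachford–Rice: g(ψ₂) = Σ zᵢ(Kᵢ−1)/(1+ψ₂(Kᵢ−1)) = 0.
g(0) = ΣzᵢKᵢ − 1 = 0.518 and g(1) = 1 − Σzᵢ/Kᵢ = -0.063, so a root lies in (0, 1).
Newton–Raphson from ψ₂ = 0.35:
  ψ₂ = 0.350: g = 0.1411, g' = -0.536 → ψ₂ = 0.613
  ψ₂ = 0.613: g = 0.0343, g' = -0.314 → ψ₂ = 0.722
  ψ₂ = 0.722: g = 0.0025, g' = -0.271 → ψ₂ = 0.732
Converged at ψ₂ = 0.732.
  A: x = 0.031, y = 0.149
  B: x = 0.045, y = 0.140
  C: x = 0.490, y = 0.416
  D: x = 0.434, y = 0.295

V/F (drum 2) = 0.732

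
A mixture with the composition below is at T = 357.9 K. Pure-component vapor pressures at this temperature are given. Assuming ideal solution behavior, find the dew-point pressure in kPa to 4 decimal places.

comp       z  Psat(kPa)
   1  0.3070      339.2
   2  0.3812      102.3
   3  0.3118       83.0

At the dew point ψ → 1, so Σzᵢ/Kᵢ = 1 with Kᵢ = Pᵢˢᵃᵗ/P ⇒ 1/P = Σzᵢ/Pᵢˢᵃᵗ.
1/P = 0.3070/339.2 + 0.3812/102.3 + 0.3118/83.0 = 0.0083880 ⇒ P = 119.2180 kPa

Pdew = 119.2180 kPa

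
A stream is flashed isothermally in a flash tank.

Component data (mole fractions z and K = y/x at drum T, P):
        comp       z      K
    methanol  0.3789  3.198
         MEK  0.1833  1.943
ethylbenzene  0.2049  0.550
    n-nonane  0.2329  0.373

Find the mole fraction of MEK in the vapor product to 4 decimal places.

y_MEK = 0.2085

Material balance + equilibrium reduce to Σ zᵢ(Kᵢ−1)/(1+ψ(Kᵢ−1)) = 0.
g(0) = ΣzᵢKᵢ − 1 = 0.7674 and g(1) = 1 − Σzᵢ/Kᵢ = -0.2098, so a root lies in (0, 1).
Newton–Raphson from ψ = 0.5:
  ψ = 0.5000: g = 0.18255, g' = -0.7541 → ψ = 0.7421
  ψ = 0.7421: g = 0.00670, g' = -0.7346 → ψ = 0.7512
Converged at ψ = 0.7512.
Compositions from xᵢ = zᵢ/(1+ψ(Kᵢ−1)), yᵢ = Kᵢxᵢ:
  methanol: x = 0.1429, y = 0.4571
  MEK: x = 0.1073, y = 0.2085
  ethylbenzene: x = 0.3095, y = 0.1702
  n-nonane: x = 0.4403, y = 0.1642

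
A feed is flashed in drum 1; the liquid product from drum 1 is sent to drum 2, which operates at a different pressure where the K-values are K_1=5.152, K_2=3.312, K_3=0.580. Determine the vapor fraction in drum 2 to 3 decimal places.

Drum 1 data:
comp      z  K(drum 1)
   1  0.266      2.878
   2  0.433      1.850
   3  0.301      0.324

V/F (drum 2) = 0.649

Drum 1:
Iterate (Newton) starting at ψ₁ = 0.5:
  ψ₁ = 0.500: g = 0.2085, g' = -0.717 → ψ₁ = 0.791
  ψ₁ = 0.791: g = -0.0160, g' = -0.899 → ψ₁ = 0.773
Converged at ψ₁ = 0.773.
Drum-1 compositions:
  1: x = 0.109, y = 0.312
  2: x = 0.261, y = 0.484
  3: x = 0.630, y = 0.204
Drum-2 feed = drum-1 liquid: z₂ = (0.1085, 0.2614, 0.6301).
Drum 2:
Rachford–Rice: g(ψ₂) = Σ zᵢ(Kᵢ−1)/(1+ψ₂(Kᵢ−1)) = 0.
g(0) = ΣzᵢKᵢ − 1 = 0.790 and g(1) = 1 − Σzᵢ/Kᵢ = -0.186, so a root lies in (0, 1).
Iterate (Newton) starting at ψ₂ = 0.5:
  ψ₂ = 0.500: g = 0.0918, g' = -0.676 → ψ₂ = 0.636
  ψ₂ = 0.636: g = 0.0075, g' = -0.577 → ψ₂ = 0.649
Converged at ψ₂ = 0.649.
  1: x = 0.029, y = 0.151
  2: x = 0.105, y = 0.346
  3: x = 0.866, y = 0.502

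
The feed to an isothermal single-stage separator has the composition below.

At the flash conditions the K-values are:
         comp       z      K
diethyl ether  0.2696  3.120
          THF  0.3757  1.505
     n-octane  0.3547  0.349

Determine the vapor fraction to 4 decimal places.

ψ = 0.6260

Rachford–Rice: g(ψ) = Σ zᵢ(Kᵢ−1)/(1+ψ(Kᵢ−1)) = 0.
g(0) = ΣzᵢKᵢ − 1 = 0.5304 and g(1) = 1 − Σzᵢ/Kᵢ = -0.3524, so a root lies in (0, 1).
Iterate (Newton) starting at ψ = 0.5:
  ψ = 0.5000: g = 0.08659, g' = -0.6770 → ψ = 0.6279
  ψ = 0.6279: g = -0.00132, g' = -0.7082 → ψ = 0.6260
Converged at ψ = 0.6260.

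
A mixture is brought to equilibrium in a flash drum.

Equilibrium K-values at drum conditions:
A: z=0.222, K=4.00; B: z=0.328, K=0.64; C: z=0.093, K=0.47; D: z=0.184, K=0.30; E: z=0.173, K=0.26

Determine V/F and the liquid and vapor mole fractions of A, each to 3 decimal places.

Rachford–Rice: g(V/F) = Σ zᵢ(Kᵢ−1)/(1+V/F(Kᵢ−1)) = 0.
Feasibility: ΣzᵢKᵢ = 1.242, Σzᵢ/Kᵢ = 2.045 — both > 1, two phases present.
Newton iteration, V/F⁰ = 0.69:
  V/F = 0.690: g = -0.5286, g' = -1.085 → V/F = 0.203
  V/F = 0.203: g = -0.0693, g' = -1.108 → V/F = 0.140
  V/F = 0.140: g = 0.0054, g' = -1.296 → V/F = 0.144
  V/F = 0.144: g = 0.0000, g' = -1.281 → V/F = 0.145
Converged at V/F = 0.145.
Compositions from xᵢ = zᵢ/(1+V/F(Kᵢ−1)), yᵢ = Kᵢxᵢ:
  A: x = 0.155, y = 0.619
  B: x = 0.346, y = 0.221
  C: x = 0.101, y = 0.047
  D: x = 0.205, y = 0.061
  E: x = 0.194, y = 0.050

V/F = 0.145, x_A = 0.155, y_A = 0.619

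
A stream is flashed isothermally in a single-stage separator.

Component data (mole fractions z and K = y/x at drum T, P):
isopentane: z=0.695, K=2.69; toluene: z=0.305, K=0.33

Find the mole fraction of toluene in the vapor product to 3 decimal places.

y_toluene = 0.236

Newton iteration, β⁰ = 0.5:
  β = 0.500: g = 0.3293, g' = -0.893 → β = 0.869
  β = 0.869: g = -0.0132, g' = -1.110 → β = 0.857
Converged at β = 0.857.
Compositions from xᵢ = zᵢ/(1+β(Kᵢ−1)), yᵢ = Kᵢxᵢ:
  isopentane: x = 0.284, y = 0.764
  toluene: x = 0.716, y = 0.236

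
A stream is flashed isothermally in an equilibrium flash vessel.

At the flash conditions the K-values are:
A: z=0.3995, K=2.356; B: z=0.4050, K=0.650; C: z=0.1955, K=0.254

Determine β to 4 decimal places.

β = 0.3641

Let β = V/F and solve Σ zᵢ(Kᵢ−1)/(1+β(Kᵢ−1)) = 0.
g(0) = ΣzᵢKᵢ − 1 = 0.2541 and g(1) = 1 − Σzᵢ/Kᵢ = -0.5623, so a root lies in (0, 1).
Newton–Raphson from β = 0.5:
  β = 0.5000: g = -0.08158, g' = -0.6105 → β = 0.3664
  β = 0.3664: g = -0.00138, g' = -0.5992 → β = 0.3641
Converged at β = 0.3641.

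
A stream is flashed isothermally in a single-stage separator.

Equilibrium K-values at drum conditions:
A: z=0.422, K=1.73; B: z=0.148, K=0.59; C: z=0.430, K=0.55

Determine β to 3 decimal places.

β = 0.168

Material balance + equilibrium reduce to Σ zᵢ(Kᵢ−1)/(1+β(Kᵢ−1)) = 0.
Check two-phase: ΣzᵢKᵢ = 1.054 > 1 and Σzᵢ/Kᵢ = 1.277 > 1, so g(0) = 0.054 > 0 and g(1) = -0.277 < 0.
Newton iteration, β⁰ = 0.33:
  β = 0.330: g = -0.0492, g' = -0.299 → β = 0.166
  β = 0.166: g = 0.0006, g' = -0.309 → β = 0.168
Converged at β = 0.168.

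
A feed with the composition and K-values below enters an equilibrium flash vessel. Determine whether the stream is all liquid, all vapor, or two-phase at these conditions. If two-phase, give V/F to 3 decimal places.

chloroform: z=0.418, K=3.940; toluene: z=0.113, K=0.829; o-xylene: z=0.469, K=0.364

two-phase, V/F = 0.539

ΣzᵢKᵢ = 1.911; Σzᵢ/Kᵢ = 1.531.
Both exceed 1, so a two-phase solution exists.
Iterate (Newton) starting at ψ = 0.5:
  ψ = 0.500: g = 0.0390, g' = -1.004 → ψ = 0.539
Converged at ψ = 0.539.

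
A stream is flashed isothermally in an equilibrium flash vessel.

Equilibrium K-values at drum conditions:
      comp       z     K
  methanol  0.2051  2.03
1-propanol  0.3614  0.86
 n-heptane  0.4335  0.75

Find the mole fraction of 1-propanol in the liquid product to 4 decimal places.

x_1-propanol = 0.3745

Iterate (Newton) starting at V/F = 0.54:
  V/F = 0.5400: g = -0.04427, g' = -0.1343 → V/F = 0.2105
  V/F = 0.2105: g = 0.00709, g' = -0.1847 → V/F = 0.2489
  V/F = 0.2489: g = 0.00016, g' = -0.1763 → V/F = 0.2498
Converged at V/F = 0.2498.
Compositions from xᵢ = zᵢ/(1+V/F(Kᵢ−1)), yᵢ = Kᵢxᵢ:
  methanol: x = 0.1631, y = 0.3312
  1-propanol: x = 0.3745, y = 0.3221
  n-heptane: x = 0.4624, y = 0.3468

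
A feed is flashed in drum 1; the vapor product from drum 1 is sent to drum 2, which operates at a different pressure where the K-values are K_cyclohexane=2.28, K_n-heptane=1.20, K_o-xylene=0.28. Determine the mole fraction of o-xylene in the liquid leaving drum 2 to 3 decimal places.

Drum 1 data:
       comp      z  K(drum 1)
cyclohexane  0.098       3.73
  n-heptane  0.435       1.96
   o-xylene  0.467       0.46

Drum 1:
Rachford–Rice: g(ψ₁) = Σ zᵢ(Kᵢ−1)/(1+ψ₁(Kᵢ−1)) = 0.
g(0) = ΣzᵢKᵢ − 1 = 0.433 and g(1) = 1 − Σzᵢ/Kᵢ = -0.263, so a root lies in (0, 1).
Newton iteration, ψ₁⁰ = 0.5:
  ψ₁ = 0.500: g = 0.0498, g' = -0.569 → ψ₁ = 0.588
Converged at ψ₁ = 0.588.
Drum-1 compositions:
  cyclohexane: x = 0.038, y = 0.140
  n-heptane: x = 0.278, y = 0.545
  o-xylene: x = 0.684, y = 0.315
Drum-2 feed = drum-1 vapor: z₂ = (0.1403, 0.5449, 0.3148).
Drum 2:
Material balance + equilibrium reduce to Σ zᵢ(Kᵢ−1)/(1+ψ₂(Kᵢ−1)) = 0.
Check two-phase: ΣzᵢKᵢ = 1.062 > 1 and Σzᵢ/Kᵢ = 1.640 > 1, so g(0) = 0.062 > 0 and g(1) = -0.640 < 0.
Newton iteration, ψ₂⁰ = 0.57:
  ψ₂ = 0.570: g = -0.1828, g' = -0.564 → ψ₂ = 0.246
  ψ₂ = 0.246: g = -0.0350, g' = -0.394 → ψ₂ = 0.157
  ψ₂ = 0.157: g = -0.0004, g' = -0.387 → ψ₂ = 0.156
Converged at ψ₂ = 0.156.
  cyclohexane: x = 0.117, y = 0.267
  n-heptane: x = 0.528, y = 0.634
  o-xylene: x = 0.355, y = 0.099

x_o-xylene (drum 2) = 0.355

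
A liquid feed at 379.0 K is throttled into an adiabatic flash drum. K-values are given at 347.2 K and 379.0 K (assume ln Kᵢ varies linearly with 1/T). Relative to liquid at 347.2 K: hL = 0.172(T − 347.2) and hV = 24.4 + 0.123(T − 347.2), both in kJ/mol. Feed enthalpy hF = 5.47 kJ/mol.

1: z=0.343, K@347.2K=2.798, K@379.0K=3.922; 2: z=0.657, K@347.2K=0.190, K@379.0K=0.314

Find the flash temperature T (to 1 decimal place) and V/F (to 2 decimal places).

Adiabatic flash: solve Rachford–Rice at each trial T, then check hF = ψ·hV(T) + (1−ψ)·hL(T).
  T = 347.2 K: K = (2.798, 0.190), RR gives ψ = 0.058, H_out = 1.416 kJ/mol
  T = 379.0 K: K = (3.922, 0.314), RR gives ψ = 0.275, H_out = 11.755 kJ/mol
  T = 363.1 K: K = (3.337, 0.247), RR gives ψ = 0.174, H_out = 6.854 kJ/mol
  T = 355.1 K: K = (3.060, 0.217), RR gives ψ = 0.119, H_out = 4.221 kJ/mol
  T = 359.1 K: K = (3.197, 0.232), RR gives ψ = 0.147, H_out = 5.558 kJ/mol
  T = 357.1 K: K = (3.128, 0.224), RR gives ψ = 0.133, H_out = 4.895 kJ/mol
Linear interpolation between T = 357.1 (H_out = 4.895) and T = 359.1 (H_out = 5.558) on hF = 5.47 gives T ≈ 358.8 K, at which ψ = 0.15.

T = 358.8 K, V/F = 0.15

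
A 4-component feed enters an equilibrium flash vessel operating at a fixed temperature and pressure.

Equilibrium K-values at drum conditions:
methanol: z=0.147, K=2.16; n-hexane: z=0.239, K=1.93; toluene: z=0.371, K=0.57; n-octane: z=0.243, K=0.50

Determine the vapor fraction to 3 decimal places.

ψ = 0.238

Iterate (Newton) starting at ψ = 0.5:
  ψ = 0.500: g = -0.1056, g' = -0.395 → ψ = 0.233
  ψ = 0.233: g = 0.0023, g' = -0.425 → ψ = 0.238
Converged at ψ = 0.238.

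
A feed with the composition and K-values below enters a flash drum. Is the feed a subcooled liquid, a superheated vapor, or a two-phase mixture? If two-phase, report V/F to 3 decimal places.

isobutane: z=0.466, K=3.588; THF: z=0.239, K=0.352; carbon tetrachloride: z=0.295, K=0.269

ΣzᵢKᵢ = 1.835; Σzᵢ/Kᵢ = 1.906.
Both exceed 1, so a two-phase solution exists.
Newton iteration, ψ⁰ = 0.42:
  ψ = 0.420: g = 0.0539, g' = -1.234 → ψ = 0.464
Converged at ψ = 0.464.

two-phase, V/F = 0.464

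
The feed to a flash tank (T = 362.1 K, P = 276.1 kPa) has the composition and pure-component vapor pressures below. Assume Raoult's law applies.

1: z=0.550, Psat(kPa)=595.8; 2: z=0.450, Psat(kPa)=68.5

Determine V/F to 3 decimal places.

V/F = 0.343

Raoult's law: Kᵢ = Pᵢˢᵃᵗ/P = Pᵢˢᵃᵗ/276.1.
  K_1 = 595.8/276.1 = 2.15791, K_2 = 68.5/276.1 = 0.24810
Material balance + equilibrium reduce to Σ zᵢ(Kᵢ−1)/(1+V/F(Kᵢ−1)) = 0.
g(0) = ΣzᵢKᵢ − 1 = 0.298 and g(1) = 1 − Σzᵢ/Kᵢ = -1.069, so a root lies in (0, 1).
Newton–Raphson from V/F = 0.5:
  V/F = 0.500: g = -0.1389, g' = -0.949 → V/F = 0.354
  V/F = 0.354: g = -0.0091, g' = -0.843 → V/F = 0.343
Converged at V/F = 0.343.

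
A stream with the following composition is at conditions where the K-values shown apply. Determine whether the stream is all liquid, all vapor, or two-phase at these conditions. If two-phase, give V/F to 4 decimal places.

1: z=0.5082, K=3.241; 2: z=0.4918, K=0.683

ΣzᵢKᵢ = 1.9830; Σzᵢ/Kᵢ = 0.8769.
Since Σzᵢ/Kᵢ < 1 the mixture is above its dew point — single vapor phase.

all vapor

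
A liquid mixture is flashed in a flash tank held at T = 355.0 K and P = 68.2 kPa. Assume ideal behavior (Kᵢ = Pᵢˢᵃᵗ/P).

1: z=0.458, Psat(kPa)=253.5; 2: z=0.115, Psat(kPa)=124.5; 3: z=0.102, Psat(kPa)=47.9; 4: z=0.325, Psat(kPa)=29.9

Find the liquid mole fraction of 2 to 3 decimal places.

Raoult's law: Kᵢ = Pᵢˢᵃᵗ/P = Pᵢˢᵃᵗ/68.2.
  K_1 = 253.5/68.2 = 3.71701, K_2 = 124.5/68.2 = 1.82551, K_3 = 47.9/68.2 = 0.70235, K_4 = 29.9/68.2 = 0.43842
Rachford–Rice: g(ψ) = Σ zᵢ(Kᵢ−1)/(1+ψ(Kᵢ−1)) = 0.
g(0) = ΣzᵢKᵢ − 1 = 1.126 and g(1) = 1 − Σzᵢ/Kᵢ = -0.073, so a root lies in (0, 1).
Iterate (Newton) starting at ψ = 0.37:
  ψ = 0.370: g = 0.4288, g' = -1.062 → ψ = 0.774
  ψ = 0.774: g = 0.0967, g' = -0.716 → ψ = 0.909
  ψ = 0.909: g = -0.0016, g' = -0.751 → ψ = 0.907
Converged at ψ = 0.907.
Compositions from xᵢ = zᵢ/(1+ψ(Kᵢ−1)), yᵢ = Kᵢxᵢ:
  1: x = 0.132, y = 0.491
  2: x = 0.066, y = 0.120
  3: x = 0.140, y = 0.098
  4: x = 0.662, y = 0.290

x_2 = 0.066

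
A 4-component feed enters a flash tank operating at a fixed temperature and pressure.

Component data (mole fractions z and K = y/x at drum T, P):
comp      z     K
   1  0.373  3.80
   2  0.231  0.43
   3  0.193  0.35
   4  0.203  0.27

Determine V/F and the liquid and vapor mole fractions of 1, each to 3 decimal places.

Rachford–Rice: g(V/F) = Σ zᵢ(Kᵢ−1)/(1+V/F(Kᵢ−1)) = 0.
Check two-phase: ΣzᵢKᵢ = 1.639 > 1 and Σzᵢ/Kᵢ = 1.939 > 1, so g(0) = 0.639 > 0 and g(1) = -0.939 < 0.
Iterate (Newton) starting at V/F = 0.66:
  V/F = 0.660: g = -0.3500, g' = -1.206 → V/F = 0.370
  V/F = 0.370: g = -0.0219, g' = -1.171 → V/F = 0.351
Converged at V/F = 0.351.
Compositions from xᵢ = zᵢ/(1+V/F(Kᵢ−1)), yᵢ = Kᵢxᵢ:
  1: x = 0.188, y = 0.715
  2: x = 0.289, y = 0.124
  3: x = 0.250, y = 0.088
  4: x = 0.273, y = 0.074

V/F = 0.351, x_1 = 0.188, y_1 = 0.715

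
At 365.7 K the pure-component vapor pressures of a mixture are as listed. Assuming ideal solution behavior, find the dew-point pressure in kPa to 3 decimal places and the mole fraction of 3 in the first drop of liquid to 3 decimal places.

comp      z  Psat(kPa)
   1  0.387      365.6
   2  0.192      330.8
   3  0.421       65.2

Pdew = 123.518 kPa, x_3 = 0.798

At the dew point ψ → 1, so Σzᵢ/Kᵢ = 1 with Kᵢ = Pᵢˢᵃᵗ/P ⇒ 1/P = Σzᵢ/Pᵢˢᵃᵗ.
1/P = 0.387/365.6 + 0.192/330.8 + 0.421/65.2 = 0.008096 ⇒ P = 123.518 kPa
xᵢ = zᵢP/Pᵢˢᵃᵗ ⇒ x_3 = 0.421·123.518/65.2 = 0.798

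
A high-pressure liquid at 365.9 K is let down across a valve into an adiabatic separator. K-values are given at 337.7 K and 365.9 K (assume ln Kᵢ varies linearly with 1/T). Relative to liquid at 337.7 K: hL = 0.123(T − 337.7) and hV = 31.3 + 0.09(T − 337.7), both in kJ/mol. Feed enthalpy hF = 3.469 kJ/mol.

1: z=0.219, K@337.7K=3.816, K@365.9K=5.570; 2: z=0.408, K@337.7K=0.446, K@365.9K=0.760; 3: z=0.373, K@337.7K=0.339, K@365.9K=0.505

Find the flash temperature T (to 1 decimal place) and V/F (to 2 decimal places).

Adiabatic flash: solve Rachford–Rice at each trial T, then check hF = ψ·hV(T) + (1−ψ)·hL(T).
  T = 337.7 K: K = (3.816, 0.446, 0.339), RR gives ψ = 0.084, H_out = 2.643 kJ/mol
  T = 365.9 K: K = (5.570, 0.760, 0.505), RR gives ψ = 0.421, H_out = 16.259 kJ/mol
  T = 351.8 K: K = (4.645, 0.588, 0.417), RR gives ψ = 0.228, H_out = 8.762 kJ/mol
  T = 344.8 K: K = (4.222, 0.514, 0.377), RR gives ψ = 0.154, H_out = 5.666 kJ/mol
  T = 341.2 K: K = (4.013, 0.479, 0.357), RR gives ψ = 0.119, H_out = 4.130 kJ/mol
  T = 339.4 K: K = (3.911, 0.462, 0.348), RR gives ψ = 0.101, H_out = 3.365 kJ/mol
Linear interpolation between T = 339.4 (H_out = 3.365) and T = 341.2 (H_out = 4.130) on hF = 3.469 gives T ≈ 339.6 K, at which ψ = 0.10.

T = 339.6 K, V/F = 0.10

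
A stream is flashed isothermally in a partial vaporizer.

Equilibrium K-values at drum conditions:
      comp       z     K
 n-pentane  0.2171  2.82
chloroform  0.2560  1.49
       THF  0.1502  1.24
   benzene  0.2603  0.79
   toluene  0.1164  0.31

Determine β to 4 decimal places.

β = 0.8757

Newton iteration, β⁰ = 0.5:
  β = 0.5000: g = 0.15612, g' = -0.3872 → β = 0.9032
  β = 0.9032: g = -0.01459, g' = -0.5461 → β = 0.8765
  β = 0.8765: g = -0.00043, g' = -0.5148 → β = 0.8757
Converged at β = 0.8757.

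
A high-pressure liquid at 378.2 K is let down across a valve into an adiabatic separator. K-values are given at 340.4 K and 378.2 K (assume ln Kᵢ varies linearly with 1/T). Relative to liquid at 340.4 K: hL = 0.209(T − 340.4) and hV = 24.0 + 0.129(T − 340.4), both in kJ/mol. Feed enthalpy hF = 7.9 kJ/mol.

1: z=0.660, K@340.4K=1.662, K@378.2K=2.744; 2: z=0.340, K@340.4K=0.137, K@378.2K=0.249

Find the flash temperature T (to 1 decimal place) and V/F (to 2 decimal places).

Adiabatic flash: solve Rachford–Rice at each trial T, then check hF = ψ·hV(T) + (1−ψ)·hL(T).
  T = 340.4 K: K = (1.662, 0.137), RR gives ψ = 0.251, H_out = 6.028 kJ/mol
  T = 378.2 K: K = (2.744, 0.249), RR gives ψ = 0.684, H_out = 22.245 kJ/mol
  T = 359.3 K: K = (2.164, 0.188), RR gives ψ = 0.520, H_out = 15.651 kJ/mol
  T = 349.9 K: K = (1.905, 0.161), RR gives ψ = 0.411, H_out = 11.535 kJ/mol
  T = 345.1 K: K = (1.780, 0.149), RR gives ψ = 0.339, H_out = 8.992 kJ/mol
  T = 342.8 K: K = (1.721, 0.143), RR gives ψ = 0.299, H_out = 7.613 kJ/mol
Linear interpolation between T = 342.8 (H_out = 7.613) and T = 345.1 (H_out = 8.992) on hF = 7.9 gives T ≈ 343.3 K, at which ψ = 0.31.

T = 343.3 K, V/F = 0.31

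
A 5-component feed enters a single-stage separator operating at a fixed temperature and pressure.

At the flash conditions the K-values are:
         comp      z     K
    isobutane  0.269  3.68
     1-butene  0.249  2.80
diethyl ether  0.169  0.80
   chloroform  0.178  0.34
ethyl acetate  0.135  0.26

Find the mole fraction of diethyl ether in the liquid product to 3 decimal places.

Let β = V/F and solve Σ zᵢ(Kᵢ−1)/(1+β(Kᵢ−1)) = 0.
Check two-phase: ΣzᵢKᵢ = 1.918 > 1 and Σzᵢ/Kᵢ = 1.416 > 1, so g(0) = 0.918 > 0 and g(1) = -0.416 < 0.
Newton–Raphson from β = 0.38:
  β = 0.380: g = 0.2910, g' = -1.048 → β = 0.658
  β = 0.658: g = 0.0251, g' = -0.954 → β = 0.684
Converged at β = 0.684.
Compositions from xᵢ = zᵢ/(1+β(Kᵢ−1)), yᵢ = Kᵢxᵢ:
  isobutane: x = 0.095, y = 0.350
  1-butene: x = 0.112, y = 0.313
  diethyl ether: x = 0.196, y = 0.157
  chloroform: x = 0.324, y = 0.110
  ethyl acetate: x = 0.273, y = 0.071

x_diethyl ether = 0.196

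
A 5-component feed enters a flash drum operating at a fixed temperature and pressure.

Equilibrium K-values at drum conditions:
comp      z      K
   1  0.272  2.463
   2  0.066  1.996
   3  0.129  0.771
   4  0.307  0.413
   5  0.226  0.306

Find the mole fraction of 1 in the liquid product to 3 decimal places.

x_1 = 0.231

Rachford–Rice: g(β) = Σ zᵢ(Kᵢ−1)/(1+β(Kᵢ−1)) = 0.
Check two-phase: ΣzᵢKᵢ = 1.097 > 1 and Σzᵢ/Kᵢ = 1.793 > 1, so g(0) = 0.097 > 0 and g(1) = -0.793 < 0.
Iterate (Newton) starting at β = 0.5:
  β = 0.500: g = -0.2549, g' = -0.699 → β = 0.135
  β = 0.135: g = -0.0093, g' = -0.721 → β = 0.123
Converged at β = 0.123.
Compositions from xᵢ = zᵢ/(1+β(Kᵢ−1)), yᵢ = Kᵢxᵢ:
  1: x = 0.231, y = 0.568
  2: x = 0.059, y = 0.117
  3: x = 0.133, y = 0.102
  4: x = 0.331, y = 0.137
  5: x = 0.247, y = 0.076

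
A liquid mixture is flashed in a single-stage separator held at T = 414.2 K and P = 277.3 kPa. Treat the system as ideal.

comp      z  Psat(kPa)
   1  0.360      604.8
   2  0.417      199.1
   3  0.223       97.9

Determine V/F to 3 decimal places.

Raoult's law: Kᵢ = Pᵢˢᵃᵗ/P = Pᵢˢᵃᵗ/277.3.
  K_1 = 604.8/277.3 = 2.18103, K_2 = 199.1/277.3 = 0.71799, K_3 = 97.9/277.3 = 0.35305
Rachford–Rice: g(V/F) = Σ zᵢ(Kᵢ−1)/(1+V/F(Kᵢ−1)) = 0.
g(0) = ΣzᵢKᵢ − 1 = 0.163 and g(1) = 1 − Σzᵢ/Kᵢ = -0.377, so a root lies in (0, 1).
Newton iteration, V/F⁰ = 0.5:
  V/F = 0.500: g = -0.0828, g' = -0.447 → V/F = 0.315
  V/F = 0.315: g = -0.0003, g' = -0.454 → V/F = 0.314
Converged at V/F = 0.314.

V/F = 0.314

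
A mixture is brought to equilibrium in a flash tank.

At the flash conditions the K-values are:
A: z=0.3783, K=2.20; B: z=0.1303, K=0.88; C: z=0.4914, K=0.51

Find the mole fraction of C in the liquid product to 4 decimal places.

Material balance + equilibrium reduce to Σ zᵢ(Kᵢ−1)/(1+V/F(Kᵢ−1)) = 0.
Check two-phase: ΣzᵢKᵢ = 1.1975 > 1 and Σzᵢ/Kᵢ = 1.2836 > 1, so g(0) = 0.1975 > 0 and g(1) = -0.2836 < 0.
Newton iteration, V/F⁰ = 0.5:
  V/F = 0.5000: g = -0.05183, g' = -0.4219 → V/F = 0.3771
  V/F = 0.3771: g = 0.00077, g' = -0.4378 → V/F = 0.3789
Converged at V/F = 0.3789.
Compositions from xᵢ = zᵢ/(1+V/F(Kᵢ−1)), yᵢ = Kᵢxᵢ:
  A: x = 0.2601, y = 0.5721
  B: x = 0.1365, y = 0.1201
  C: x = 0.6034, y = 0.3078

x_C = 0.6034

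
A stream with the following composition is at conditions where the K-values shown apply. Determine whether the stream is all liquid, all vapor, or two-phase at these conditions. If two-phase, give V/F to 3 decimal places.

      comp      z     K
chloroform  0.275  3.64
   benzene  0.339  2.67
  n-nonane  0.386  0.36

ΣzᵢKᵢ = 2.045; Σzᵢ/Kᵢ = 1.275.
Both exceed 1, so a two-phase solution exists.
Newton iteration, ψ⁰ = 0.3:
  ψ = 0.300: g = 0.4766, g' = -1.259 → ψ = 0.679
  ψ = 0.679: g = 0.0887, g' = -0.948 → ψ = 0.772
  ψ = 0.772: g = -0.0023, g' = -1.006 → ψ = 0.770
Converged at ψ = 0.770.

two-phase, V/F = 0.770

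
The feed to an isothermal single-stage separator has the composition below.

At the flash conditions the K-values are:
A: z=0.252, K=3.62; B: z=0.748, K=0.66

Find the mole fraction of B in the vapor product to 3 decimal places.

y_B = 0.584

Material balance + equilibrium reduce to Σ zᵢ(Kᵢ−1)/(1+ψ(Kᵢ−1)) = 0.
Feasibility: ΣzᵢKᵢ = 1.406, Σzᵢ/Kᵢ = 1.203 — both > 1, two phases present.
Newton iteration, ψ⁰ = 0.5:
  ψ = 0.500: g = -0.0206, g' = -0.450 → ψ = 0.454
  ψ = 0.454: g = 0.0007, g' = -0.482 → ψ = 0.456
Converged at ψ = 0.456.
Compositions from xᵢ = zᵢ/(1+ψ(Kᵢ−1)), yᵢ = Kᵢxᵢ:
  A: x = 0.115, y = 0.416
  B: x = 0.885, y = 0.584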